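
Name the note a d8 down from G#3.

G##2

For an octave the letter name doesn't change: still G, an octave down.
A diminished octave is 11 semitones; 11 semitones down from G#3 gives G##2.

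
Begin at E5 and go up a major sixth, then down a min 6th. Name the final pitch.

E#5

E5 up a major sixth → C#6 (9 semitones).
Down a minor sixth from C#6: E#5 (8 semitones down).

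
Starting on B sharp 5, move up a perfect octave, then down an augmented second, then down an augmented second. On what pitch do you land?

Up a perfect octave from B#5: B#6 (12 semitones up).
An augmented second down from B#6 is A6.
Down an augmented second from A6: Gb6 (3 semitones down).

G flat 6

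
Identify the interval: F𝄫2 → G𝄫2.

major 2nd

F to G spans two letter names (F-G): a second.
Fbb2 to Gbb2 is 2 semitones, matching the major second exactly, so the quality is major.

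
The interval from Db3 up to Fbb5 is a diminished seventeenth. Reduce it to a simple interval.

Take out 2 octaves (14 from the number): 17 − 14 = 3.
So a diminished seventeenth is 2 octaves plus a diminished third. The quality is unchanged.

d3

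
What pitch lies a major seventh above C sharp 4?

B sharp 4

Counting seven letter names up from C lands on B.
A major seventh is 11 semitones; 11 semitones up from C#4 gives B#4.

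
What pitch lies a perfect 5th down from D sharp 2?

The fifth takes the letter from D down to G.
Moving 7 semitones down from D#2 (the size of a perfect fifth) reaches G#1.

G sharp 1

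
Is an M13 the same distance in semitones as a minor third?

No

21 semitones (major thirteenth) vs 3 semitones (minor third): not equal.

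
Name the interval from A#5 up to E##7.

augmented 12th

A to E spans five letter names (A-B-C-D-E), plus an octave, so the interval is some kind of twelfth.
A#5 to E##7 spans 20 semitones — one semitone wider than the perfect twelfth (19) — giving an augmented twelfth.
(Equivalently, a compound augmented fifth: an augmented fifth plus an octave.)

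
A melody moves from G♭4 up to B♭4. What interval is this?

G to B spans three letter names (G-A-B), so the interval is some kind of third.
Counting semitones, Gb4→Bb4 is 4, which is the major third.

major 3rd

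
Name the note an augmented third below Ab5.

Fbb5

Counting three letter names down from A lands on F.
An augmented third spans 5 semitones, so from Ab5 the target pitch is Fbb5.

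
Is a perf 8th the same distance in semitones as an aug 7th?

Yes

A perfect octave spans 12 semitones, and an augmented seventh also spans 12 semitones — they're enharmonic.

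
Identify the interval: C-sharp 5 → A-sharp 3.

minor tenth

Descending from C#5 to A#3 is the same interval as ascending A#3 to C#5.
A to C spans three letter names (A-B-C), plus an octave, so the interval is some kind of tenth.
A major tenth would be 16 semitones, but A#3 to C#5 is 15 — one semitone narrower, making it a minor tenth.
(Equivalently, a compound minor third: a minor third plus an octave.)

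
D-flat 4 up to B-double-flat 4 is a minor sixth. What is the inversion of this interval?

Inverted interval numbers add to nine, so a sixth pairs with a third (6 + 3 = 9).
The quality also flips — minor becomes major — giving a major third.

major 3rd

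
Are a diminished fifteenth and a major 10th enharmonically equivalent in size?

23 semitones (diminished fifteenth) vs 16 semitones (major tenth): not equal.

No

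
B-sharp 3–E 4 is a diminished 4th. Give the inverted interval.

A5

The rule of nine gives the new number: 9 − 4 = 5, so a fourth becomes a fifth.
Quality inverts too: diminished becomes augmented. That makes the inversion an augmented fifth.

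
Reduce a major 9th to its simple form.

Subtracting seven from the interval number removes an octave: 9 − 7 = 2.
Quality carries through unchanged, so the simple form is a major second.

major 2nd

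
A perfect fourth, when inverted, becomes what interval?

perfect 5th

Interval numbers invert to sum to nine: 4 + 5 = 9, so a fourth inverts to a fifth.
The quality also flips — perfect stays perfect — giving a perfect fifth.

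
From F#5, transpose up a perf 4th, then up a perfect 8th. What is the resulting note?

F#5 up a perfect fourth → B5 (5 semitones).
Up a perfect octave from B5: B6 (12 semitones up).

B6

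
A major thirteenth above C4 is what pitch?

Six letters up from C (plus an octave) reaches A.
A major thirteenth spans 21 semitones, so from C4 the target pitch is A5.

A5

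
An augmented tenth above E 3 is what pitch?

G-double-sharp 4

The tenth's letter: E up three letter names plus an octave → G.
Moving 17 semitones up from E3 (the size of an augmented tenth) reaches G##4.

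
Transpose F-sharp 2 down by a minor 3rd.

D-sharp 2

Counting three letter names down from F lands on D.
A minor third is 3 semitones; 3 semitones down from F#2 gives D#2.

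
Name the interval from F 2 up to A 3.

M10

F to A spans three letter names (F-G-A), plus an octave: a tenth.
F2 to A3 is 16 semitones, matching the major tenth exactly, so the quality is major.
(Equivalently, a compound major third: a major third plus an octave.)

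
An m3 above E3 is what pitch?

G3

The third takes the letter from E up to G.
Moving 3 semitones up from E3 (the size of a minor third) reaches G3.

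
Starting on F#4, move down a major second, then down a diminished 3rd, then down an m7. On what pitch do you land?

D##3

F#4 down a major second → E4 (2 semitones).
Down a diminished third from E4: C##4 (2 semitones down).
C##4 down a minor seventh → D##3 (10 semitones).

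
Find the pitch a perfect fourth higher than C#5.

The fourth takes the letter from C up to F.
A perfect fourth is 5 semitones; 5 semitones up from C#5 gives F#5.

F#5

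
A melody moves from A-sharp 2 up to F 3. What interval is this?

A to F spans six letter names (A-B-C-D-E-F) — that makes it a sixth of some quality.
A#2 to F3 spans 7 semitones — two semitones narrower than the major sixth (9) — giving a diminished sixth.

diminished sixth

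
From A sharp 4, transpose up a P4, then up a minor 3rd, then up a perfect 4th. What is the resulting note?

B 5

Up a perfect fourth from A#4: D#5 (5 semitones up).
A minor third up from D#5 is F#5.
A perfect fourth up from F#5 is B5.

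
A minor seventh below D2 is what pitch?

E1

Counting seven letter names down from D lands on E.
A minor seventh is 10 semitones; 10 semitones down from D2 gives E1.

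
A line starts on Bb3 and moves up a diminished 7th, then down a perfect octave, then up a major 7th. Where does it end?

Bb3 up a diminished seventh → Abb4 (9 semitones).
A perfect octave down from Abb4 is Abb3.
Abb3 up a major seventh → Gb4 (11 semitones).

Gb4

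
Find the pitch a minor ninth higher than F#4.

G5

Two letters up from F (plus an octave) reaches G.
Moving 13 semitones up from F#4 (the size of a minor ninth) reaches G5.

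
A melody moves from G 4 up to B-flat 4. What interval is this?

G to B spans three letter names (G-A-B) — that makes it a third of some quality.
At 3 semitones, G4→Bb4 falls one short of a major third: minor.

minor third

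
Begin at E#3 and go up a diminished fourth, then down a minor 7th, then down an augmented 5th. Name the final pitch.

Up a diminished fourth from E#3: A3 (4 semitones up).
A3 down a minor seventh → B2 (10 semitones).
B2 down an augmented fifth → Eb2 (8 semitones).

Eb2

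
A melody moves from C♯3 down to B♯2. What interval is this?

minor second

Descending from C#3 to B#2 is the same interval as ascending B#2 to C#3.
B to C spans two letter names (B-C) — that makes it a second of some quality.
B#2 to C#3 is 1 semitone, a half step short of the major second (2), so this is minor.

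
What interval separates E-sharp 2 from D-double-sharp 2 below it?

Descending from E#2 to D##2 is the same interval as ascending D##2 to E#2.
D to E spans two letter names (D-E): a second.
D##2 to E#2 is 1 semitone, a half step short of the major second (2), so this is minor.

minor second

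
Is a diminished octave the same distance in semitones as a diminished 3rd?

No

11 semitones (diminished octave) vs 2 semitones (diminished third): not equal.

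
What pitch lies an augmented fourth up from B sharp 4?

The fourth takes the letter from B up to E.
An augmented fourth is 6 semitones; 6 semitones up from B#4 gives E##5.

E double-sharp 5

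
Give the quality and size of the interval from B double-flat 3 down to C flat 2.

m14

Descending from Bbb3 to Cb2 is the same interval as ascending Cb2 to Bbb3.
C to B spans seven letter names (C-D-E-F-G-A-B), plus an octave, so the interval is some kind of fourteenth.
At 22 semitones, Cb2→Bbb3 falls one short of a major fourteenth: minor.
(Equivalently, a compound minor seventh: a minor seventh plus an octave.)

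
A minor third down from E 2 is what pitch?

Counting three letter names down from E lands on C.
Moving 3 semitones down from E2 (the size of a minor third) reaches C#2.

C-sharp 2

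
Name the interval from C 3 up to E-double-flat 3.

C to E spans three letter names (C-D-E), so the interval is some kind of third.
C3 to Ebb3 spans 2 semitones — two semitones narrower than the major third (4) — giving a diminished third.

diminished third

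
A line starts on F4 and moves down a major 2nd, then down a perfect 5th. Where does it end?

Ab3

F4 down a major second → Eb4 (2 semitones).
A perfect fifth down from Eb4 is Ab3.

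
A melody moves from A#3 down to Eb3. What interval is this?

Descending from A#3 to Eb3 is the same interval as ascending Eb3 to A#3.
E to A spans four letter names (E-F-G-A) — that makes it a fourth of some quality.
The perfect fourth is 5 semitones; here we have 7, two semitones wider: doubly augmented.

doubly augmented fourth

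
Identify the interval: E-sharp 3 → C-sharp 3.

Descending from E#3 to C#3 is the same interval as ascending C#3 to E#3.
C to E spans three letter names (C-D-E), so the interval is some kind of third.
The major third spans 4 semitones, and C#3 to E#3 is exactly 4 semitones — so this is a major third.

major 3rd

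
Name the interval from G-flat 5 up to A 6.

A9

G to A spans two letter names (G-A), plus an octave, so the interval is some kind of ninth.
The major ninth is 14 semitones; here we have 15, one semitone wider: augmented.
(Equivalently, a compound augmented second: an augmented second plus an octave.)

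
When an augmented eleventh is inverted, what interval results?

First reduce the compound augmented eleventh to its simple form, an augmented fourth.
Inverted interval numbers add to nine, so a fourth pairs with a fifth (4 + 5 = 9).
And augmented becomes diminished under inversion, so we get a diminished fifth.

d5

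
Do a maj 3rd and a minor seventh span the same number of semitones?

No

A major third spans 4 semitones; a minor seventh spans 10 semitones. They differ by 6.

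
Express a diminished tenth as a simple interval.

Take out an octave (7 from the number): 10 − 7 = 3.
That makes a diminished tenth a compound diminished third — an octave plus a diminished third.

diminished 3rd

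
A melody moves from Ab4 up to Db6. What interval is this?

A to D spans four letter names (A-B-C-D), plus an octave — that makes it an eleventh of some quality.
The perfect eleventh spans 17 semitones, and Ab4 to Db6 is exactly 17 semitones — so this is a perfect eleventh.
(Equivalently, a compound perfect fourth: a perfect fourth plus an octave.)

perfect 11th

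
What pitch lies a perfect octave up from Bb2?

An octave keeps the letter name B, an octave up from B.
A perfect octave spans 12 semitones, so from Bb2 the target pitch is Bb3.

Bb3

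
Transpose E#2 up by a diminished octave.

E3

An octave keeps the letter name E, an octave up from E.
A diminished octave spans 11 semitones, so from E#2 the target pitch is E3.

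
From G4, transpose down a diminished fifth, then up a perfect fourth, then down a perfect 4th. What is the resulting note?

C#4

G4 down a diminished fifth → C#4 (6 semitones).
C#4 up a perfect fourth → F#4 (5 semitones).
A perfect fourth down from F#4 is C#4.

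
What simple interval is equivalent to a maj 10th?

major 3rd

Subtracting seven from the interval number removes an octave: 10 − 7 = 3.
So a major tenth is an octave plus a major third. The quality is unchanged.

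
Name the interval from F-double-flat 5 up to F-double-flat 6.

P8

F to F is the same letter name, plus an octave — that makes it an octave of some quality.
The perfect octave spans 12 semitones, and Fbb5 to Fbb6 is exactly 12 semitones — so this is a perfect octave.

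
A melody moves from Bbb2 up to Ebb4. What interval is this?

perfect eleventh

B to E spans four letter names (B-C-D-E), plus an octave, so the interval is some kind of eleventh.
Bbb2 to Ebb4 is 17 semitones, matching the perfect eleventh exactly, so the quality is perfect.
(Equivalently, a compound perfect fourth: a perfect fourth plus an octave.)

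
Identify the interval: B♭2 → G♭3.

B to G spans six letter names (B-C-D-E-F-G): a sixth.
A major sixth would be 9 semitones, but Bb2 to Gb3 is 8 — one semitone narrower, making it a minor sixth.

minor sixth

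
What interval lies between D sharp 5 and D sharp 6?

perfect octave

D to D is the same letter name, plus an octave: an octave.
D#5 to D#6 is 12 semitones, matching the perfect octave exactly, so the quality is perfect.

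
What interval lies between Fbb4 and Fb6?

augmented fifteenth

F to F is the same letter name, plus 2 octaves: a fifteenth.
The perfect fifteenth is 24 semitones; here we have 25, one semitone wider: augmented.
(Equivalently, a compound augmented octave: an augmented octave plus an octave.)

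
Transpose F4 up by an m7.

Eb5

Seven letter names up from F: E.
A minor seventh spans 10 semitones, so from F4 the target pitch is Eb5.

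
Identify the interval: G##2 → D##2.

Descending from G##2 to D##2 is the same interval as ascending D##2 to G##2.
D to G spans four letter names (D-E-F-G): a fourth.
The perfect fourth spans 5 semitones, and D##2 to G##2 is exactly 5 semitones — so this is a perfect fourth.

perfect 4th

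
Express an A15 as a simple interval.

Take out an octave (7 from the number): 15 − 7 = 8.
That makes an augmented fifteenth a compound augmented octave — an octave plus an augmented octave.

augmented 8th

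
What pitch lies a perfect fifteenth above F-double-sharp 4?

F-double-sharp 6

For a fifteenth the letter name doesn't change: still F, two octaves up.
A perfect fifteenth is 24 semitones; 24 semitones up from F##4 gives F##6.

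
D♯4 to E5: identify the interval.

D to E spans two letter names (D-E), plus an octave: a ninth.
A major ninth would be 14 semitones, but D#4 to E5 is 13 — one semitone narrower, making it a minor ninth.
(Equivalently, a compound minor second: a minor second plus an octave.)

minor ninth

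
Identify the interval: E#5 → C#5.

major 3rd

Descending from E#5 to C#5 is the same interval as ascending C#5 to E#5.
C to E spans three letter names (C-D-E) — that makes it a third of some quality.
The major third spans 4 semitones, and C#5 to E#5 is exactly 4 semitones — so this is a major third.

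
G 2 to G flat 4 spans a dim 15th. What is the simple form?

diminished octave

Take out an octave (7 from the number): 15 − 7 = 8.
So a diminished fifteenth is an octave plus a diminished octave. The quality is unchanged.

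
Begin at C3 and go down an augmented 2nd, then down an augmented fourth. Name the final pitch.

Fbb2

An augmented second down from C3 is Bbb2.
An augmented fourth down from Bbb2 is Fbb2.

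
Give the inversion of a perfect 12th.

P4

First reduce the compound perfect twelfth to its simple form, a perfect fifth.
Inverted interval numbers add to nine, so a fifth pairs with a fourth (5 + 4 = 9).
Quality inverts too: perfect stays perfect. That makes the inversion a perfect fourth.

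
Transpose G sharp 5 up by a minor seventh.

Counting seven letter names up from G lands on F.
Moving 10 semitones up from G#5 (the size of a minor seventh) reaches F#6.

F sharp 6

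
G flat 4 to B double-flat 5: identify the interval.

G to B spans three letter names (G-A-B), plus an octave, so the interval is some kind of tenth.
Gb4 to Bbb5 is 15 semitones, a half step short of the major tenth (16), so this is minor.
(Equivalently, a compound minor third: a minor third plus an octave.)

minor tenth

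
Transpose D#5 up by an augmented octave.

D##6

For an octave the letter name doesn't change: still D, an octave up.
An augmented octave spans 13 semitones, so from D#5 the target pitch is D##6.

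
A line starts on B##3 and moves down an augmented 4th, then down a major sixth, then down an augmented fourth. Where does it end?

E2

B##3 down an augmented fourth → F##3 (6 semitones).
A major sixth down from F##3 is A#2.
A#2 down an augmented fourth → E2 (6 semitones).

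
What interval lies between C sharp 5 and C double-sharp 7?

C to C is the same letter name, plus 2 octaves: a fifteenth.
C#5 to C##7 spans 25 semitones — one semitone wider than the perfect fifteenth (24) — giving an augmented fifteenth.
(Equivalently, a compound augmented octave: an augmented octave plus an octave.)

augmented 15th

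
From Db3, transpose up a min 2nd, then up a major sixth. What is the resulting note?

A minor second up from Db3 is Ebb3.
Ebb3 up a major sixth → Cb4 (9 semitones).

Cb4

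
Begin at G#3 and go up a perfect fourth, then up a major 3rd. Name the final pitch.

Up a perfect fourth from G#3: C#4 (5 semitones up).
Up a major third from C#4: E#4 (4 semitones up).

E#4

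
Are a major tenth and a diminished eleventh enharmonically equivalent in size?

Yes

A major tenth = 16 semitones = a diminished eleventh; enharmonically equal.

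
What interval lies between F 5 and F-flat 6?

diminished 8th

F to F is the same letter name, plus an octave: an octave.
A perfect octave would be 12 semitones; F5 to Fb6 is 11, one semitone narrower, so the interval is diminished.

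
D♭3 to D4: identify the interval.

D to D is the same letter name, plus an octave — that makes it an octave of some quality.
A perfect octave would be 12 semitones; Db3 to D4 is 13, one semitone wider, so the interval is augmented.

augmented 8th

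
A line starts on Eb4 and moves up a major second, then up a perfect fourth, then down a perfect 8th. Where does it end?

Up a major second from Eb4: F4 (2 semitones up).
Up a perfect fourth from F4: Bb4 (5 semitones up).
Bb4 down a perfect octave → Bb3 (12 semitones).

Bb3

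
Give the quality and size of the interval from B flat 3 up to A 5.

M14

B to A spans seven letter names (B-C-D-E-F-G-A), plus an octave, so the interval is some kind of fourteenth.
Counting semitones, Bb3→A5 is 23, which is the major fourteenth.
(Equivalently, a compound major seventh: a major seventh plus an octave.)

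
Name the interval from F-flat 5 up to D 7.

augmented 13th

F to D spans six letter names (F-G-A-B-C-D), plus an octave — that makes it a thirteenth of some quality.
A major thirteenth would be 21 semitones; Fb5 to D7 is 22, one semitone wider, so the interval is augmented.
(Equivalently, a compound augmented sixth: an augmented sixth plus an octave.)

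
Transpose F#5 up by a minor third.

A5

Counting three letter names up from F lands on A.
A minor third spans 3 semitones, so from F#5 the target pitch is A5.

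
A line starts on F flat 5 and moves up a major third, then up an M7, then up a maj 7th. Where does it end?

F sharp 7

A major third up from Fb5 is Ab5.
Ab5 up a major seventh → G6 (11 semitones).
Up a major seventh from G6: F#7 (11 semitones up).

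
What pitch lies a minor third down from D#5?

Counting three letter names down from D lands on B.
A minor third spans 3 semitones, so from D#5 the target pitch is B#4.

B#4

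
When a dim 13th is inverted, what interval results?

First reduce the compound diminished thirteenth to its simple form, a diminished sixth.
Inverted interval numbers add to nine, so a sixth pairs with a third (6 + 3 = 9).
And diminished becomes augmented under inversion, so we get an augmented third.

augmented third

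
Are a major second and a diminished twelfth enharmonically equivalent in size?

A major second spans 2 semitones; a diminished twelfth spans 18 semitones. They differ by 16.

No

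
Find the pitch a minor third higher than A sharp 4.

Three letter names up from A: C.
A minor third spans 3 semitones, so from A#4 the target pitch is C#5.

C sharp 5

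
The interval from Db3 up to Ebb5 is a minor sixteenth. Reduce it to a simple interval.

Subtracting seven from the interval number removes an octave: 16 − 14 = 2.
That makes a minor sixteenth a compound minor second — 2 octaves plus a minor second.

minor second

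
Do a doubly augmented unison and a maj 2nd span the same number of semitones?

A doubly augmented unison = 2 semitones = a major second; enharmonically equal.

Yes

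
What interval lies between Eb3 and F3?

E to F spans two letter names (E-F), so the interval is some kind of second.
Eb3 to F3 is 2 semitones, matching the major second exactly, so the quality is major.

major second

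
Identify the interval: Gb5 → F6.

G to F spans seven letter names (G-A-B-C-D-E-F), so the interval is some kind of seventh.
Counting semitones, Gb5→F6 is 11, which is the major seventh.

M7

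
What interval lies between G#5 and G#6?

perfect octave

G to G is the same letter name, plus an octave — that makes it an octave of some quality.
Counting semitones, G#5→G#6 is 12, which is the perfect octave.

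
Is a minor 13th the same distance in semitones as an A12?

A minor thirteenth = 20 semitones = an augmented twelfth; enharmonically equal.

Yes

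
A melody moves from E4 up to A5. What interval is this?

perfect eleventh

E to A spans four letter names (E-F-G-A), plus an octave — that makes it an eleventh of some quality.
Counting semitones, E4→A5 is 17, which is the perfect eleventh.
(Equivalently, a compound perfect fourth: a perfect fourth plus an octave.)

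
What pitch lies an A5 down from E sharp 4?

A 3

The fifth takes the letter from E down to A.
Moving 8 semitones down from E#4 (the size of an augmented fifth) reaches A3.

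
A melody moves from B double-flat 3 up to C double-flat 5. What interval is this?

minor ninth

B to C spans two letter names (B-C), plus an octave: a ninth.
At 13 semitones, Bbb3→Cbb5 falls one short of a major ninth: minor.
(Equivalently, a compound minor second: a minor second plus an octave.)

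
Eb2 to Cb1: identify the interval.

major 10th

Descending from Eb2 to Cb1 is the same interval as ascending Cb1 to Eb2.
C to E spans three letter names (C-D-E), plus an octave: a tenth.
Cb1 to Eb2 is 16 semitones, matching the major tenth exactly, so the quality is major.
(Equivalently, a compound major third: a major third plus an octave.)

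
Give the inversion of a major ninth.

First reduce the compound major ninth to its simple form, a major second.
The rule of nine gives the new number: 9 − 2 = 7, so a second becomes a seventh.
The quality also flips — major becomes minor — giving a minor seventh.

minor 7th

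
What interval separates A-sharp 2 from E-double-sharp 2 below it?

diminished 4th

Descending from A#2 to E##2 is the same interval as ascending E##2 to A#2.
E to A spans four letter names (E-F-G-A): a fourth.
The perfect fourth is 5 semitones; here we have 4, one semitone narrower: diminished.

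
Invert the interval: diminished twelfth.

First reduce the compound diminished twelfth to its simple form, a diminished fifth.
Interval numbers invert to sum to nine: 5 + 4 = 9, so a fifth inverts to a fourth.
The quality also flips — diminished becomes augmented — giving an augmented fourth.

augmented 4th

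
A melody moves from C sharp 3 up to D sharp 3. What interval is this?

C to D spans two letter names (C-D) — that makes it a second of some quality.
C#3 to D#3 is 2 semitones, matching the major second exactly, so the quality is major.

major second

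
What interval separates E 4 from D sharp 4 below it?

Descending from E4 to D#4 is the same interval as ascending D#4 to E4.
D to E spans two letter names (D-E) — that makes it a second of some quality.
At 1 semitone, D#4→E4 falls one short of a major second: minor.

m2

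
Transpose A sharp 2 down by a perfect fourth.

E sharp 2

Four letter names down from A: E.
A perfect fourth spans 5 semitones, so from A#2 the target pitch is E#2.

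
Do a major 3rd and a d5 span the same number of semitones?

A major third spans 4 semitones; a diminished fifth spans 6 semitones. They differ by 2.

No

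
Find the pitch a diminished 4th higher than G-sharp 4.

The fourth takes the letter from G up to C.
A diminished fourth spans 4 semitones, so from G#4 the target pitch is C5.

C 5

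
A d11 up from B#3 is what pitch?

The eleventh's letter: B up four letter names plus an octave → E.
A diminished eleventh is 16 semitones; 16 semitones up from B#3 gives E5.

E5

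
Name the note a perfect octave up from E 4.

For an octave the letter name doesn't change: still E, an octave up.
Moving 12 semitones up from E4 (the size of a perfect octave) reaches E5.

E 5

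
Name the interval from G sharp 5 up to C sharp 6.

G to C spans four letter names (G-A-B-C): a fourth.
G#5 to C#6 is 5 semitones, matching the perfect fourth exactly, so the quality is perfect.

perfect 4th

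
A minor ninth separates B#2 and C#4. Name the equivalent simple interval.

Subtracting seven from the interval number removes an octave: 9 − 7 = 2.
Quality carries through unchanged, so the simple form is a minor second.

m2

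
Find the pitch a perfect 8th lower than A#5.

An octave keeps the letter name A, an octave down from A.
A perfect octave spans 12 semitones, so from A#5 the target pitch is A#4.

A#4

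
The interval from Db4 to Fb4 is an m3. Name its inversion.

major sixth

Inverted interval numbers add to nine, so a third pairs with a sixth (3 + 6 = 9).
And minor becomes major under inversion, so we get a major sixth.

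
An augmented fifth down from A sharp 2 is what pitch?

D 2

The fifth takes the letter from A down to D.
Moving 8 semitones down from A#2 (the size of an augmented fifth) reaches D2.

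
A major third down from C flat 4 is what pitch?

Counting three letter names down from C lands on A.
A major third is 4 semitones; 4 semitones down from Cb4 gives Abb3.

A double-flat 3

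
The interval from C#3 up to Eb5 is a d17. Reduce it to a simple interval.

diminished third

Each octave removed subtracts seven from the number: 17 − 14 = 3.
That makes a diminished seventeenth a compound diminished third — 2 octaves plus a diminished third.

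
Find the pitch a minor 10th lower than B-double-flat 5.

Three letters down from B (plus an octave) reaches G.
A minor tenth spans 15 semitones, so from Bbb5 the target pitch is Gb4.

G-flat 4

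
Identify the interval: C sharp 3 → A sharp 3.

C to A spans six letter names (C-D-E-F-G-A), so the interval is some kind of sixth.
Counting semitones, C#3→A#3 is 9, which is the major sixth.

major 6th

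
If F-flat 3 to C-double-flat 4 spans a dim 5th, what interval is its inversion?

augmented fourth

Inverted interval numbers add to nine, so a fifth pairs with a fourth (5 + 4 = 9).
And diminished becomes augmented under inversion, so we get an augmented fourth.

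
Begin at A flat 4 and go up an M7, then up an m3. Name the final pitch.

B flat 5

Ab4 up a major seventh → G5 (11 semitones).
G5 up a minor third → Bb5 (3 semitones).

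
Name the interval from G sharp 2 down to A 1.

Descending from G#2 to A1 is the same interval as ascending A1 to G#2.
A to G spans seven letter names (A-B-C-D-E-F-G): a seventh.
Counting semitones, A1→G#2 is 11, which is the major seventh.

major seventh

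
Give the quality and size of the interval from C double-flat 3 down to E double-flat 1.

minor thirteenth

Descending from Cbb3 to Ebb1 is the same interval as ascending Ebb1 to Cbb3.
E to C spans six letter names (E-F-G-A-B-C), plus an octave, so the interval is some kind of thirteenth.
At 20 semitones, Ebb1→Cbb3 falls one short of a major thirteenth: minor.
(Equivalently, a compound minor sixth: a minor sixth plus an octave.)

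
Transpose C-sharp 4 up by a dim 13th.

Six letters up from C (plus an octave) reaches A.
Moving 19 semitones up from C#4 (the size of a diminished thirteenth) reaches Ab5.

A-flat 5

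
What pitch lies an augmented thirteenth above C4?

A#5

Six letters up from C (plus an octave) reaches A.
An augmented thirteenth spans 22 semitones, so from C4 the target pitch is A#5.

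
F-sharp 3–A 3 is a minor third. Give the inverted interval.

major 6th

Interval numbers invert to sum to nine: 3 + 6 = 9, so a third inverts to a sixth.
And minor becomes major under inversion, so we get a major sixth.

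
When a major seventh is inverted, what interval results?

Inverted interval numbers add to nine, so a seventh pairs with a second (7 + 2 = 9).
The quality also flips — major becomes minor — giving a minor second.

minor 2nd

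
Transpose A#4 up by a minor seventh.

G#5

The seventh takes the letter from A up to G.
Moving 10 semitones up from A#4 (the size of a minor seventh) reaches G#5.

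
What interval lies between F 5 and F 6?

P8

F to F is the same letter name, plus an octave, so the interval is some kind of octave.
F5 to F6 is 12 semitones, matching the perfect octave exactly, so the quality is perfect.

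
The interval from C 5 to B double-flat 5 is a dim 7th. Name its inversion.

Inverted interval numbers add to nine, so a seventh pairs with a second (7 + 2 = 9).
Quality inverts too: diminished becomes augmented. That makes the inversion an augmented second.

A2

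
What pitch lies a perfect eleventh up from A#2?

Four letters up from A (plus an octave) reaches D.
A perfect eleventh is 17 semitones; 17 semitones up from A#2 gives D#4.

D#4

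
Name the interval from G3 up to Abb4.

G to A spans two letter names (G-A), plus an octave — that makes it a ninth of some quality.
The major ninth is 14 semitones; here we have 12, two semitones narrower: diminished.

diminished ninth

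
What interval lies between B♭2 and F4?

perfect twelfth

B to F spans five letter names (B-C-D-E-F), plus an octave: a twelfth.
Bb2 to F4 is 19 semitones, matching the perfect twelfth exactly, so the quality is perfect.
(Equivalently, a compound perfect fifth: a perfect fifth plus an octave.)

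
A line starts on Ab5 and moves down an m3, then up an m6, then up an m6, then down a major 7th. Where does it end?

Down a minor third from Ab5: F5 (3 semitones down).
F5 up a minor sixth → Db6 (8 semitones).
Db6 up a minor sixth → Bbb6 (8 semitones).
Bbb6 down a major seventh → Cbb6 (11 semitones).

Cbb6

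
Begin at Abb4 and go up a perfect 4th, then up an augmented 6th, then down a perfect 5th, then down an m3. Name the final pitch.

C5

A perfect fourth up from Abb4 is Dbb5.
Up an augmented sixth from Dbb5: Bb5 (10 semitones up).
Bb5 down a perfect fifth → Eb5 (7 semitones).
Down a minor third from Eb5: C5 (3 semitones down).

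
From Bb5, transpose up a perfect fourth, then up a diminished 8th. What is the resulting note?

A perfect fourth up from Bb5 is Eb6.
Up a diminished octave from Eb6: Ebb7 (11 semitones up).

Ebb7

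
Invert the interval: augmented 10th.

First reduce the compound augmented tenth to its simple form, an augmented third.
The rule of nine gives the new number: 9 − 3 = 6, so a third becomes a sixth.
Quality inverts too: augmented becomes diminished. That makes the inversion a diminished sixth.

diminished sixth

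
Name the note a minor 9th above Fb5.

Counting two letter names plus an octave up from F lands on G.
Moving 13 semitones up from Fb5 (the size of a minor ninth) reaches Gbb6.

Gbb6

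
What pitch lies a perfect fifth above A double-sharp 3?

E double-sharp 4

The fifth takes the letter from A up to E.
A perfect fifth spans 7 semitones, so from A##3 the target pitch is E##4.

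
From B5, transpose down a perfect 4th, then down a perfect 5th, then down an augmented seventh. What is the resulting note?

Down a perfect fourth from B5: F#5 (5 semitones down).
Down a perfect fifth from F#5: B4 (7 semitones down).
B4 down an augmented seventh → Cb4 (12 semitones).

Cb4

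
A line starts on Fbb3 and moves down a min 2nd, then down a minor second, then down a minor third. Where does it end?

Bb2

Fbb3 down a minor second → Ebb3 (1 semitone).
Down a minor second from Ebb3: Db3 (1 semitone down).
A minor third down from Db3 is Bb2.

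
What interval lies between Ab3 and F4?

A to F spans six letter names (A-B-C-D-E-F), so the interval is some kind of sixth.
Counting semitones, Ab3→F4 is 9, which is the major sixth.

major 6th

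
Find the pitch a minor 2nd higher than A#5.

B5

Counting two letter names up from A lands on B.
A minor second spans 1 semitone, so from A#5 the target pitch is B5.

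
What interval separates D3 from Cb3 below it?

augmented 2nd

Descending from D3 to Cb3 is the same interval as ascending Cb3 to D3.
C to D spans two letter names (C-D): a second.
The major second is 2 semitones; here we have 3, one semitone wider: augmented.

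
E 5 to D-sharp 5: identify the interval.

minor 2nd

Descending from E5 to D#5 is the same interval as ascending D#5 to E5.
D to E spans two letter names (D-E), so the interval is some kind of second.
At 1 semitone, D#5→E5 falls one short of a major second: minor.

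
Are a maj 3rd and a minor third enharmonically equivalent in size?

No

A major third is 4 semitones but a minor third is 3 semitones — different sizes.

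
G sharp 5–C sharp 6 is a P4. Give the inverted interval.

perfect 5th

The rule of nine gives the new number: 9 − 4 = 5, so a fourth becomes a fifth.
The quality also flips — perfect stays perfect — giving a perfect fifth.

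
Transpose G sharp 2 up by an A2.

Counting two letter names up from G lands on A.
An augmented second is 3 semitones; 3 semitones up from G#2 gives A##2.

A double-sharp 2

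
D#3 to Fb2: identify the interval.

doubly augmented 6th

Descending from D#3 to Fb2 is the same interval as ascending Fb2 to D#3.
F to D spans six letter names (F-G-A-B-C-D) — that makes it a sixth of some quality.
Fb2 to D#3 spans 11 semitones — two semitones wider than the major sixth (9) — giving a doubly augmented sixth.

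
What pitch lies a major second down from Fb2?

Counting two letter names down from F lands on E.
Moving 2 semitones down from Fb2 (the size of a major second) reaches Ebb2.

Ebb2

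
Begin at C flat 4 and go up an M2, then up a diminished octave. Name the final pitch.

Cb4 up a major second → Db4 (2 semitones).
Db4 up a diminished octave → Dbb5 (11 semitones).

D double-flat 5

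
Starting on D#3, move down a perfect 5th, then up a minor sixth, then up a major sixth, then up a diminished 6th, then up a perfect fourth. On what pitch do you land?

Db5

A perfect fifth down from D#3 is G#2.
A minor sixth up from G#2 is E3.
Up a major sixth from E3: C#4 (9 semitones up).
C#4 up a diminished sixth → Ab4 (7 semitones).
Ab4 up a perfect fourth → Db5 (5 semitones).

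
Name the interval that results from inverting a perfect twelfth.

perfect fourth

First reduce the compound perfect twelfth to its simple form, a perfect fifth.
Inverted interval numbers add to nine, so a fifth pairs with a fourth (5 + 4 = 9).
Quality inverts too: perfect stays perfect. That makes the inversion a perfect fourth.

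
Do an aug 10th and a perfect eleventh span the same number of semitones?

Yes

Both span 17 semitones: an augmented tenth and a perfect eleventh are the same chromatic distance.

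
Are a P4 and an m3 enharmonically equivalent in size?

5 semitones (perfect fourth) vs 3 semitones (minor third): not equal.

No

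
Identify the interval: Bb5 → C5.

m7

Descending from Bb5 to C5 is the same interval as ascending C5 to Bb5.
C to B spans seven letter names (C-D-E-F-G-A-B) — that makes it a seventh of some quality.
C5 to Bb5 is 10 semitones, a half step short of the major seventh (11), so this is minor.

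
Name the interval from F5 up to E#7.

augmented fourteenth

F to E spans seven letter names (F-G-A-B-C-D-E), plus an octave — that makes it a fourteenth of some quality.
A major fourteenth would be 23 semitones; F5 to E#7 is 24, one semitone wider, so the interval is augmented.
(Equivalently, a compound augmented seventh: an augmented seventh plus an octave.)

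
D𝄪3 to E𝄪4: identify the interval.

D to E spans two letter names (D-E), plus an octave: a ninth.
D##3 to E##4 is 14 semitones, matching the major ninth exactly, so the quality is major.
(Equivalently, a compound major second: a major second plus an octave.)

major ninth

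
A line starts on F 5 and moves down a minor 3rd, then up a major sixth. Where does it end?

A minor third down from F5 is D5.
Up a major sixth from D5: B5 (9 semitones up).

B 5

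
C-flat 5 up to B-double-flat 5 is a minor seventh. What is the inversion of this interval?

Inverted interval numbers add to nine, so a seventh pairs with a second (7 + 2 = 9).
Quality inverts too: minor becomes major. That makes the inversion a major second.

major 2nd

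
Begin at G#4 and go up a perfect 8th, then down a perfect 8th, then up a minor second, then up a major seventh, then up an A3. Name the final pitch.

B##5

G#4 up a perfect octave → G#5 (12 semitones).
G#5 down a perfect octave → G#4 (12 semitones).
A minor second up from G#4 is A4.
A major seventh up from A4 is G#5.
Up an augmented third from G#5: B##5 (5 semitones up).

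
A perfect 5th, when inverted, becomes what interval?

perfect fourth

Interval numbers invert to sum to nine: 5 + 4 = 9, so a fifth inverts to a fourth.
And perfect stays perfect under inversion, so we get a perfect fourth.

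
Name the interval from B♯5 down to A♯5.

major second

Descending from B#5 to A#5 is the same interval as ascending A#5 to B#5.
A to B spans two letter names (A-B): a second.
Counting semitones, A#5→B#5 is 2, which is the major second.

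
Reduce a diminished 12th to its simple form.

Each octave removed subtracts seven from the number: 12 − 7 = 5.
Quality carries through unchanged, so the simple form is a diminished fifth.

d5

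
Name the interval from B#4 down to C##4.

Descending from B#4 to C##4 is the same interval as ascending C##4 to B#4.
C to B spans seven letter names (C-D-E-F-G-A-B): a seventh.
At 10 semitones, C##4→B#4 falls one short of a major seventh: minor.

minor seventh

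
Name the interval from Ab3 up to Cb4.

minor third

A to C spans three letter names (A-B-C) — that makes it a third of some quality.
Ab3 to Cb4 is 3 semitones, a half step short of the major third (4), so this is minor.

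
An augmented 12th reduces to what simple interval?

augmented fifth

Each octave removed subtracts seven from the number: 12 − 7 = 5.
That makes an augmented twelfth a compound augmented fifth — an octave plus an augmented fifth.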